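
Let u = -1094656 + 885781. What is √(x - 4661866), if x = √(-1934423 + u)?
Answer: √(-4661866 + I*√2143298) ≈ 0.34 + 2159.1*I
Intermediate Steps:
u = -208875
x = I*√2143298 (x = √(-1934423 - 208875) = √(-2143298) = I*√2143298 ≈ 1464.0*I)
√(x - 4661866) = √(I*√2143298 - 4661866) = √(-4661866 + I*√2143298)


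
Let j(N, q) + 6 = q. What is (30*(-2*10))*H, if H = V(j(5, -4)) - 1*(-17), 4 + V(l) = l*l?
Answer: -67800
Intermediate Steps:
j(N, q) = -6 + q
V(l) = -4 + l² (V(l) = -4 + l*l = -4 + l²)
H = 113 (H = (-4 + (-6 - 4)²) - 1*(-17) = (-4 + (-10)²) + 17 = (-4 + 100) + 17 = 96 + 17 = 113)
(30*(-2*10))*H = (30*(-2*10))*113 = (30*(-20))*113 = -600*113 = -67800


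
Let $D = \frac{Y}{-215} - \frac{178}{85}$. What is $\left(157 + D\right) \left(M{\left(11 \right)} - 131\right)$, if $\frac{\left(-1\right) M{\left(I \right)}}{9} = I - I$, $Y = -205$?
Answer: $- \frac{74626246}{3655} \approx -20418.0$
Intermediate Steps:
$M{\left(I \right)} = 0$ ($M{\left(I \right)} = - 9 \left(I - I\right) = \left(-9\right) 0 = 0$)
$D = - \frac{4169}{3655}$ ($D = - \frac{205}{-215} - \frac{178}{85} = \left(-205\right) \left(- \frac{1}{215}\right) - \frac{178}{85} = \frac{41}{43} - \frac{178}{85} = - \frac{4169}{3655} \approx -1.1406$)
$\left(157 + D\right) \left(M{\left(11 \right)} - 131\right) = \left(157 - \frac{4169}{3655}\right) \left(0 - 131\right) = \frac{569666}{3655} \left(-131\right) = - \frac{74626246}{3655}$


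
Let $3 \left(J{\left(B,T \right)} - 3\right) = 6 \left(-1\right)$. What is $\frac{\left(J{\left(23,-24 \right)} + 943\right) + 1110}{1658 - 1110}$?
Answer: $\frac{1027}{274} \approx 3.7482$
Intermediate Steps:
$J{\left(B,T \right)} = 1$ ($J{\left(B,T \right)} = 3 + \frac{6 \left(-1\right)}{3} = 3 + \frac{1}{3} \left(-6\right) = 3 - 2 = 1$)
$\frac{\left(J{\left(23,-24 \right)} + 943\right) + 1110}{1658 - 1110} = \frac{\left(1 + 943\right) + 1110}{1658 - 1110} = \frac{944 + 1110}{548} = 2054 \cdot \frac{1}{548} = \frac{1027}{274}$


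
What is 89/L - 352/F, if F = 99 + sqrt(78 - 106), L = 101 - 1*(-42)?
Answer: -4108483/1405547 + 704*I*sqrt(7)/9829 ≈ -2.923 + 0.1895*I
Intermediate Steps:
L = 143 (L = 101 + 42 = 143)
F = 99 + 2*I*sqrt(7) (F = 99 + sqrt(-28) = 99 + 2*I*sqrt(7) ≈ 99.0 + 5.2915*I)
89/L - 352/F = 89/143 - 352/(99 + 2*I*sqrt(7))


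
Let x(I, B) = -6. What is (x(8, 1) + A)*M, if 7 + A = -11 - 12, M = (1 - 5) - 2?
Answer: 216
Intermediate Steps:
M = -6 (M = -4 - 2 = -6)
A = -30 (A = -7 + (-11 - 12) = -7 - 23 = -30)
(x(8, 1) + A)*M = (-6 - 30)*(-6) = -36*(-6) = 216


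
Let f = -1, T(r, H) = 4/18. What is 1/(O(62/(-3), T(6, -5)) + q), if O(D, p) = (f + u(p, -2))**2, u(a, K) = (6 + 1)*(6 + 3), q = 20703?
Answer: 1/24547 ≈ 4.0738e-5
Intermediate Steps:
T(r, H) = 2/9 (T(r, H) = 4*(1/18) = 2/9)
u(a, K) = 63 (u(a, K) = 7*9 = 63)
O(D, p) = 3844 (O(D, p) = (-1 + 63)**2 = 62**2 = 3844)
1/(O(62/(-3), T(6, -5)) + q) = 1/(3844 + 20703) = 1/24547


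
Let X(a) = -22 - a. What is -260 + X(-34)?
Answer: -248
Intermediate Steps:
-260 + X(-34) = -260 + (-22 - 1*(-34)) = -260 + (-22 + 34) = -260 + 12 = -248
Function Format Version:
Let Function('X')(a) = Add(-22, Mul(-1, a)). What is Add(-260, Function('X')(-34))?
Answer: -248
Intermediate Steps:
Add(-260, Function('X')(-34)) = Add(-260, Add(-22, Mul(-1, -34))) = Add(-260, Add(-22, 34)) = Add(-260, 12) = -248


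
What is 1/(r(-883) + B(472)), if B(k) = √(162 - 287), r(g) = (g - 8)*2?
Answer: -1782/3175649 - 5*I*√5/3175649 ≈ -0.00056115 - 3.5206e-6*I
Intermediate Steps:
r(g) = -16 + 2*g (r(g) = (-8 + g)*2 = -16 + 2*g)
B(k) = 5*I*√5 (B(k) = √(-125) = 5*I*√5)
1/(r(-883) + B(472)) = 1/((-16 + 2*(-883)) + 5*I*√5) = 1/((-16 - 1766) + 5*I*√5) = 1/(-1782 + 5*I*√5)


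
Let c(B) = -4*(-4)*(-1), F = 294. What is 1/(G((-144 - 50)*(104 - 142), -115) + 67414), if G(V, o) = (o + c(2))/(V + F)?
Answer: 7666/516795593 ≈ 1.4834e-5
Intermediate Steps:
c(B) = -16 (c(B) = 16*(-1) = -16)
G(V, o) = (-16 + o)/(294 + V) (G(V, o) = (o - 16)/(V + 294) = (-16 + o)/(294 + V))
1/(G((-144 - 50)*(104 - 142), -115) + 67414) = 1/((-16 - 115)/(294 + (-144 - 50)*(104 - 142)) + 67414) = 1/(-131/(294 - 194*(-38)) + 67414) = 1/(-131/(294 + 7372) + 67414) = 1/(-131/7666 + 67414) = 1/(516795593/7666) = 7666/516795593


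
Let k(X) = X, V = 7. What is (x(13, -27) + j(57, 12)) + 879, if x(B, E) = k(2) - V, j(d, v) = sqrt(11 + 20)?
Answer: 874 + sqrt(31) ≈ 879.57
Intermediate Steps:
j(d, v) = sqrt(31)
x(B, E) = -5 (x(B, E) = 2 - 1*7 = 2 - 7 = -5)
(x(13, -27) + j(57, 12)) + 879 = (-5 + sqrt(31)) + 879 = 874 + sqrt(31)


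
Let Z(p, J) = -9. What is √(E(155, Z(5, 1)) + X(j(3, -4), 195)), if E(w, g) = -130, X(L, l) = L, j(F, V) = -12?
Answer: I*√142 ≈ 11.916*I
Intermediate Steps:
√(E(155, Z(5, 1)) + X(j(3, -4), 195)) = √(-130 - 12) = √(-142) = I*√142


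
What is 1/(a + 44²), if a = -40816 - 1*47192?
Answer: -1/86072 ≈ -1.1618e-5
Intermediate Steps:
a = -88008 (a = -40816 - 47192 = -88008)
1/(a + 44²) = 1/(-88008 + 44²) = 1/(-88008 + 1936) = 1/(-86072) = -1/86072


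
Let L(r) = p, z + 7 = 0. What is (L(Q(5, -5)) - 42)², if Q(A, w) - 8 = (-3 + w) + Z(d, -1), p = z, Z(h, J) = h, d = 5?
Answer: 2401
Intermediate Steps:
z = -7 (z = -7 + 0 = -7)
p = -7
Q(A, w) = 10 + w (Q(A, w) = 8 + ((-3 + w) + 5) = 8 + (2 + w) = 10 + w)
L(r) = -7
(L(Q(5, -5)) - 42)² = (-7 - 42)² = (-49)² = 2401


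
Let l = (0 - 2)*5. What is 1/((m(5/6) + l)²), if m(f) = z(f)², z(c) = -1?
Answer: 1/81 ≈ 0.012346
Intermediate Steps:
l = -10 (l = -2*5 = -10)
m(f) = 1 (m(f) = (-1)² = 1)
1/((m(5/6) + l)²) = 1/((1 - 10)²) = 1/((-9)²) = 1/81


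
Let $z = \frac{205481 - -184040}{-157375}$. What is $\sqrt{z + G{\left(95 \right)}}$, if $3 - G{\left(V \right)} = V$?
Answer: $\frac{7 i \sqrt{1910085555}}{31475} \approx 9.7198 i$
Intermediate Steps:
$G{\left(V \right)} = 3 - V$
$z = - \frac{389521}{157375}$ ($z = \left(205481 + 184040\right) \left(- \frac{1}{157375}\right) = 389521 \left(- \frac{1}{157375}\right) = - \frac{389521}{157375} \approx -2.4751$)
$\sqrt{z + G{\left(95 \right)}} = \sqrt{- \frac{389521}{157375} + \left(3 - 95\right)} = \sqrt{- \frac{389521}{157375} - 92} = \sqrt{- \frac{14868021}{157375}} = \frac{7 i \sqrt{1910085555}}{31475}$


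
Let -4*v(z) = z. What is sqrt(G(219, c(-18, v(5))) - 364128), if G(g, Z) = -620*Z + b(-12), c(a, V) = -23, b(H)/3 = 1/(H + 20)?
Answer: I*sqrt(5597882)/4 ≈ 591.5*I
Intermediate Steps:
v(z) = -z/4
b(H) = 3/(20 + H) (b(H) = 3/(H + 20) = 3/(20 + H))
G(g, Z) = 3/8 - 620*Z (G(g, Z) = -620*Z + 3/(20 - 12) = -620*Z + 3/8 = 3/8 - 620*Z)
sqrt(G(219, c(-18, v(5))) - 364128) = sqrt((3/8 - 620*(-23)) - 364128) = sqrt((3/8 + 14260) - 364128) = sqrt(114083/8 - 364128) = sqrt(-2798941/8) = I*sqrt(5597882)/4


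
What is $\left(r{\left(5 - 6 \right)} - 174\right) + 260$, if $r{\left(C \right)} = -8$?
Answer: $78$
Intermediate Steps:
$\left(r{\left(5 - 6 \right)} - 174\right) + 260 = \left(-8 - 174\right) + 260 = -182 + 260 = 78$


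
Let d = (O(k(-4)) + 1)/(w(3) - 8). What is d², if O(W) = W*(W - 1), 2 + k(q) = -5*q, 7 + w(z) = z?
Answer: 94249/144 ≈ 654.51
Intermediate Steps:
w(z) = -7 + z
k(q) = -2 - 5*q
O(W) = W*(-1 + W)
d = -307/12 (d = ((-2 - 5*(-4))*(-1 + (-2 - 5*(-4))) + 1)/((-7 + 3) - 8) = ((-2 + 20)*(-1 + (-2 + 20)) + 1)/(-4 - 8) = (18*(-1 + 18) + 1)/(-12) = (18*17 + 1)*(-1/12) = (306 + 1)*(-1/12) = 307*(-1/12) = -307/12 ≈ -25.583)
d² = (-307/12)² = 94249/144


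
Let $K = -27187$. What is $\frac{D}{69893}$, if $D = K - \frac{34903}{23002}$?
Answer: $- \frac{625390277}{1607678786} \approx -0.389$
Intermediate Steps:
$D = - \frac{625390277}{23002}$ ($D = -27187 - \frac{34903}{23002} = - \frac{625390277}{23002} \approx -27189.0$)
$\frac{D}{69893} = - \frac{625390277}{23002 \cdot 69893} = \left(- \frac{625390277}{23002}\right) \frac{1}{69893} = - \frac{625390277}{1607678786}$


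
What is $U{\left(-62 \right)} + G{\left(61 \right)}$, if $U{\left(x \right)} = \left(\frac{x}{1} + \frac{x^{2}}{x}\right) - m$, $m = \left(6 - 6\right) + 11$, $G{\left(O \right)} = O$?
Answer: $-74$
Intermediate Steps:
$m = 11$ ($m = 0 + 11 = 11$)
$U{\left(x \right)} = -11 + 2 x$ ($U{\left(x \right)} = \left(\frac{x}{1} + \frac{x^{2}}{x}\right) - 11 = \left(x 1 + x\right) - 11 = \left(x + x\right) - 11 = 2 x - 11 = -11 + 2 x$)
$U{\left(-62 \right)} + G{\left(61 \right)} = \left(-11 + 2 \left(-62\right)\right) + 61 = \left(-11 - 124\right) + 61 = -135 + 61 = -74$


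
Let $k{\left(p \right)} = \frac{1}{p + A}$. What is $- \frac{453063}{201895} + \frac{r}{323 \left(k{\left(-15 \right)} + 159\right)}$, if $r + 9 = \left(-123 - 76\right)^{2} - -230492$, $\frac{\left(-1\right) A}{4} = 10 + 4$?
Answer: $\frac{554913170067}{184028503870} \approx 3.0154$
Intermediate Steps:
$A = -56$ ($A = - 4 \left(10 + 4\right) = \left(-4\right) 14 = -56$)
$k{\left(p \right)} = \frac{1}{-56 + p}$ ($k{\left(p \right)} = \frac{1}{p - 56} = \frac{1}{-56 + p}$)
$r = 270084$ ($r = -9 + \left(\left(-123 - 76\right)^{2} - -230492\right) = -9 + \left(\left(-199\right)^{2} + 230492\right) = -9 + \left(39601 + 230492\right) = -9 + 270093 = 270084$)
$- \frac{453063}{201895} + \frac{r}{323 \left(k{\left(-15 \right)} + 159\right)} = - \frac{453063}{201895} + \frac{270084}{323 \left(\frac{1}{-56 - 15} + 159\right)} = \left(-453063\right) \frac{1}{201895} + \frac{270084}{323 \left(\frac{1}{-71} + 159\right)} = - \frac{453063}{201895} + \frac{270084}{323 \left(- \frac{1}{71} + 159\right)} = - \frac{453063}{201895} + \frac{270084}{323 \cdot \frac{11288}{71}} = - \frac{453063}{201895} + \frac{270084}{\frac{3646024}{71}} = - \frac{453063}{201895} + 270084 \cdot \frac{71}{3646024} = - \frac{453063}{201895} + \frac{4793991}{911506} = \frac{554913170067}{184028503870}$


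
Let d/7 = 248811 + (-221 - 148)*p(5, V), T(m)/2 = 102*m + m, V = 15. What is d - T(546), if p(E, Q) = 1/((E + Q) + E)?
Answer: 40727442/25 ≈ 1.6291e+6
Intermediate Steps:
p(E, Q) = 1/(Q + 2*E)
T(m) = 206*m (T(m) = 2*(102*m + m) = 2*(103*m) = 206*m)
d = 43539342/25 (d = 7*(248811 + (-221 - 148)/(15 + 2*5)) = 7*(248811 - 369/(15 + 10)) = 7*(248811 - 369/25) = 7*(6219906/25) = 43539342/25 ≈ 1.7416e+6)
d - T(546) = 43539342/25 - 206*546 = 43539342/25 - 1*112476 = 43539342/25 - 112476 = 40727442/25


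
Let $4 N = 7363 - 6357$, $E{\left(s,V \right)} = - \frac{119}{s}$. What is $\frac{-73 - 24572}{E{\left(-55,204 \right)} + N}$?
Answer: $- \frac{903650}{9301} \approx -97.156$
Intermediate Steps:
$N = \frac{503}{2}$ ($N = \frac{7363 - 6357}{4} = \frac{1}{4} \cdot 1006 = \frac{503}{2} \approx 251.5$)
$\frac{-73 - 24572}{E{\left(-55,204 \right)} + N} = \frac{-73 - 24572}{- \frac{119}{-55} + \frac{503}{2}} = \frac{-73 - 24572}{\left(-119\right) \left(- \frac{1}{55}\right) + \frac{503}{2}} = \frac{-73 - 24572}{\frac{119}{55} + \frac{503}{2}} = \frac{-73 - 24572}{\frac{27903}{110}} = \left(-24645\right) \frac{110}{27903} = - \frac{903650}{9301}$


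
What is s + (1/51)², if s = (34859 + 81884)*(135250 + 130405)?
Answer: 80665753690666/2601 ≈ 3.1013e+10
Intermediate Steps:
s = 31013361665 (s = 116743*265655 = 31013361665)
s + (1/51)² = 31013361665 + (1/51)² = 31013361665 + 1/2601 = 80665753690666/2601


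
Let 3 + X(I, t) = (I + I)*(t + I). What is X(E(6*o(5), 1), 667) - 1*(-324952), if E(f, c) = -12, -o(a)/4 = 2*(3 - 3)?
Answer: 309229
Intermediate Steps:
o(a) = 0 (o(a) = -8*(3 - 3) = -8*0 = -4*0 = 0)
X(I, t) = -3 + 2*I*(I + t) (X(I, t) = -3 + (I + I)*(t + I) = -3 + (2*I)*(I + t) = -3 + 2*I*(I + t))
X(E(6*o(5), 1), 667) - 1*(-324952) = (-3 + 2*(-12)² + 2*(-12)*667) - 1*(-324952) = (-3 + 2*144 - 16008) + 324952 = (-3 + 288 - 16008) + 324952 = -15723 + 324952 = 309229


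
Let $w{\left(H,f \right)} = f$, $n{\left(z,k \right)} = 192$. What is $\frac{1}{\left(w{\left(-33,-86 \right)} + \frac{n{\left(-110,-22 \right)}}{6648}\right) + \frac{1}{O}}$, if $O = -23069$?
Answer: $- \frac{6390113}{549365443} \approx -0.011632$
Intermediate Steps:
$\frac{1}{\left(w{\left(-33,-86 \right)} + \frac{n{\left(-110,-22 \right)}}{6648}\right) + \frac{1}{O}} = \frac{1}{\left(-86 + \frac{192}{6648}\right) + \frac{1}{-23069}} = \frac{1}{\left(-86 + 192 \cdot \frac{1}{6648}\right) - \frac{1}{23069}} = \frac{1}{\left(-86 + \frac{8}{277}\right) - \frac{1}{23069}} = \frac{1}{- \frac{23814}{277} - \frac{1}{23069}} = \frac{1}{- \frac{549365443}{6390113}} = - \frac{6390113}{549365443}$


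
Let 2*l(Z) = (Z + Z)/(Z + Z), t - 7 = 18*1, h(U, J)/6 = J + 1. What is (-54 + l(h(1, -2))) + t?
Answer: -57/2 ≈ -28.500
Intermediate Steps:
h(U, J) = 6 + 6*J (h(U, J) = 6*(J + 1) = 6*(1 + J) = 6 + 6*J)
t = 25 (t = 7 + 18*1 = 7 + 18 = 25)
l(Z) = ½ (l(Z) = ((Z + Z)/(Z + Z))/2 = ((2*Z)/((2*Z)))/2 = ((2*Z)*(1/(2*Z)))/2 = (½)*1 = ½)
(-54 + l(h(1, -2))) + t = (-54 + ½) + 25 = -107/2 + 25 = -57/2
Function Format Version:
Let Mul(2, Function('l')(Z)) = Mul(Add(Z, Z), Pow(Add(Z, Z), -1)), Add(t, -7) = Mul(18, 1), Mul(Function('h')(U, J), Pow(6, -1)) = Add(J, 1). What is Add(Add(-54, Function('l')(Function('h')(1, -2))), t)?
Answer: Rational(-57, 2) ≈ -28.500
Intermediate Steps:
Function('h')(U, J) = Add(6, Mul(6, J)) (Function('h')(U, J) = Mul(6, Add(J, 1)) = Mul(6, Add(1, J)) = Add(6, Mul(6, J)))
t = 25 (t = Add(7, Mul(18, 1)) = Add(7, 18) = 25)
Function('l')(Z) = Rational(1, 2) (Function('l')(Z) = Mul(Rational(1, 2), Mul(Add(Z, Z), Pow(Add(Z, Z), -1))) = Mul(Rational(1, 2), Mul(Mul(2, Z), Pow(Mul(2, Z), -1))) = Mul(Rational(1, 2), Mul(Mul(2, Z), Mul(Rational(1, 2), Pow(Z, -1)))) = Mul(Rational(1, 2), 1) = Rational(1, 2))
Add(Add(-54, Function('l')(Function('h')(1, -2))), t) = Add(Add(-54, Rational(1, 2)), 25) = Add(Rational(-107, 2), 25) = Rational(-57, 2)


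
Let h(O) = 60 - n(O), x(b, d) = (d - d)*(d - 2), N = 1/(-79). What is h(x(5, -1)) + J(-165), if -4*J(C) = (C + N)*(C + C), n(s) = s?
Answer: -1070730/79 ≈ -13554.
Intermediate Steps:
N = -1/79 ≈ -0.012658
x(b, d) = 0 (x(b, d) = 0*(-2 + d) = 0)
J(C) = -C*(-1/79 + C)/2 (J(C) = -(C - 1/79)*(C + C)/4 = -(-1/79 + C)*2*C/4 = -C*(-1/79 + C)/2)
h(O) = 60 - O
h(x(5, -1)) + J(-165) = (60 - 1*0) + (1/158)*(-165)*(1 - 79*(-165)) = (60 + 0) + (1/158)*(-165)*(1 + 13035) = 60 + (1/158)*(-165)*13036 = 60 - 1075470/79 = -1070730/79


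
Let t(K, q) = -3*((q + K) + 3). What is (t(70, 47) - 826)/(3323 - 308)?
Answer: -1186/3015 ≈ -0.39337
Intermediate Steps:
t(K, q) = -9 - 3*K - 3*q (t(K, q) = -3*((K + q) + 3) = -3*(3 + K + q) = -9 - 3*K - 3*q)
(t(70, 47) - 826)/(3323 - 308) = ((-9 - 3*70 - 3*47) - 826)/(3323 - 308) = ((-9 - 210 - 141) - 826)/3015 = (-360 - 826)*(1/3015) = -1186*1/3015 = -1186/3015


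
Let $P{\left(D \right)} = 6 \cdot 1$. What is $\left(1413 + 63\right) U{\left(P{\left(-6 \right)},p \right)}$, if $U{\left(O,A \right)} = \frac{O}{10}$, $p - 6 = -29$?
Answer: $\frac{4428}{5} \approx 885.6$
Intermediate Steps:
$p = -23$ ($p = 6 - 29 = -23$)
$P{\left(D \right)} = 6$
$U{\left(O,A \right)} = \frac{O}{10}$ ($U{\left(O,A \right)} = O \frac{1}{10} = \frac{O}{10}$)
$\left(1413 + 63\right) U{\left(P{\left(-6 \right)},p \right)} = \left(1413 + 63\right) \frac{1}{10} \cdot 6 = 1476 \cdot \frac{3}{5} = \frac{4428}{5}$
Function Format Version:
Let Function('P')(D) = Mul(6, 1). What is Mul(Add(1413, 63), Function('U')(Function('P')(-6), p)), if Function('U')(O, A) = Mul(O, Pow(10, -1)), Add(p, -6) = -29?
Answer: Rational(4428, 5) ≈ 885.60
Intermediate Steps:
p = -23 (p = Add(6, -29) = -23)
Function('P')(D) = 6
Function('U')(O, A) = Mul(Rational(1, 10), O) (Function('U')(O, A) = Mul(O, Rational(1, 10)) = Mul(Rational(1, 10), O))
Mul(Add(1413, 63), Function('U')(Function('P')(-6), p)) = Mul(Add(1413, 63), Mul(Rational(1, 10), 6)) = Mul(1476, Rational(3, 5)) = Rational(4428, 5)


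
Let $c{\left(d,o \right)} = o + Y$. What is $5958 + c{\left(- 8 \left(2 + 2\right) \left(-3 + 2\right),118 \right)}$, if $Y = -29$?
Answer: $6047$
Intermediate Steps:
$c{\left(d,o \right)} = -29 + o$ ($c{\left(d,o \right)} = o - 29 = -29 + o$)
$5958 + c{\left(- 8 \left(2 + 2\right) \left(-3 + 2\right),118 \right)} = 5958 + \left(-29 + 118\right) = 5958 + 89 = 6047$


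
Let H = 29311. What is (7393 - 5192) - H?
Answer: -27110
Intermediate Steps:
(7393 - 5192) - H = (7393 - 5192) - 1*29311 = 2201 - 29311 = -27110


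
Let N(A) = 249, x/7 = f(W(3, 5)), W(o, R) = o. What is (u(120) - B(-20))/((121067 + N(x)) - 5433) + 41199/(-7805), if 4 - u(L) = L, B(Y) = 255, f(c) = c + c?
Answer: -4777159372/904466815 ≈ -5.2817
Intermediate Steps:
f(c) = 2*c
x = 42 (x = 7*(2*3) = 7*6 = 42)
u(L) = 4 - L
(u(120) - B(-20))/((121067 + N(x)) - 5433) + 41199/(-7805) = ((4 - 1*120) - 1*255)/((121067 + 249) - 5433) + 41199/(-7805) = ((4 - 120) - 255)/(121316 - 5433) + 41199*(-1/7805) = (-116 - 255)/115883 - 41199/7805 = -371*1/115883 - 41199/7805 = -371/115883 - 41199/7805 = -4777159372/904466815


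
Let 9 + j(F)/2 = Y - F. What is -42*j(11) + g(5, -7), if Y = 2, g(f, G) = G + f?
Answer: 1510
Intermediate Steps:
j(F) = -14 - 2*F (j(F) = -18 + 2*(2 - F) = -18 + (4 - 2*F) = -14 - 2*F)
-42*j(11) + g(5, -7) = -42*(-14 - 2*11) + (-7 + 5) = -42*(-14 - 22) - 2 = -42*(-36) - 2 = 1512 - 2 = 1510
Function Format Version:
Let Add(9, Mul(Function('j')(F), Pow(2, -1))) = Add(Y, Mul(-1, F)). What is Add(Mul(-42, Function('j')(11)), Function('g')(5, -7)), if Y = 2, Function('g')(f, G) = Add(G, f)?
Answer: 1510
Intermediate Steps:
Function('j')(F) = Add(-14, Mul(-2, F)) (Function('j')(F) = Add(-18, Mul(2, Add(2, Mul(-1, F)))) = Add(-18, Add(4, Mul(-2, F))) = Add(-14, Mul(-2, F)))
Add(Mul(-42, Function('j')(11)), Function('g')(5, -7)) = Add(Mul(-42, Add(-14, Mul(-2, 11))), Add(-7, 5)) = Add(Mul(-42, Add(-14, -22)), -2) = Add(Mul(-42, -36), -2) = Add(1512, -2) = 1510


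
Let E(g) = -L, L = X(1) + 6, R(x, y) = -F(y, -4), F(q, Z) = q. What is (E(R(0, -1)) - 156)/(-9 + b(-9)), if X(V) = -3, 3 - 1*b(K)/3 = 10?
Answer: 53/10 ≈ 5.3000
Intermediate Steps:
b(K) = -21 (b(K) = 9 - 3*10 = 9 - 30 = -21)
R(x, y) = -y
L = 3 (L = -3 + 6 = 3)
E(g) = -3 (E(g) = -1*3 = -3)
(E(R(0, -1)) - 156)/(-9 + b(-9)) = (-3 - 156)/(-9 - 21) = -159/(-30) = -159*(-1/30) = 53/10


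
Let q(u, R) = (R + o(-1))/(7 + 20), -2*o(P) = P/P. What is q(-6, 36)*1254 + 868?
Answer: 22651/9 ≈ 2516.8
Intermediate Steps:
o(P) = -½ (o(P) = -P/(2*P) = -½*1 = -½)
q(u, R) = -1/54 + R/27 (q(u, R) = (R - ½)/(7 + 20) = (-½ + R)/27 = (-½ + R)*(1/27) = -1/54 + R/27)
q(-6, 36)*1254 + 868 = (-1/54 + (1/27)*36)*1254 + 868 = (-1/54 + 4/3)*1254 + 868 = (71/54)*1254 + 868 = 14839/9 + 868 = 22651/9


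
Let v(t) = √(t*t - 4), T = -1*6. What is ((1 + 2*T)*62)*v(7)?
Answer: -2046*√5 ≈ -4575.0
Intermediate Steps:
T = -6
v(t) = √(-4 + t²) (v(t) = √(t² - 4) = √(-4 + t²))
((1 + 2*T)*62)*v(7) = ((1 + 2*(-6))*62)*√(-4 + 7²) = ((1 - 12)*62)*√(-4 + 49) = (-11*62)*√45 = -2046*√5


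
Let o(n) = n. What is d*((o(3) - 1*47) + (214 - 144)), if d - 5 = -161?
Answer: -4056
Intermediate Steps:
d = -156 (d = 5 - 161 = -156)
d*((o(3) - 1*47) + (214 - 144)) = -156*((3 - 1*47) + (214 - 144)) = -156*((3 - 47) + 70) = -156*(-44 + 70) = -156*26 = -4056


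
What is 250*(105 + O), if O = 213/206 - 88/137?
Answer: 371795375/14111 ≈ 26348.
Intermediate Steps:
O = 11053/28222 (O = 213*(1/206) - 88*1/137 = 213/206 - 88/137 = 11053/28222 ≈ 0.39164)
250*(105 + O) = 250*(105 + 11053/28222) = 250*(2974363/28222) = 371795375/14111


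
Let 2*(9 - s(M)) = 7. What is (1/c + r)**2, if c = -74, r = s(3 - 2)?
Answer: 41209/1369 ≈ 30.102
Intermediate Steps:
s(M) = 11/2 (s(M) = 9 - 1/2*7 = 9 - 7/2 = 11/2)
r = 11/2 ≈ 5.5000
(1/c + r)**2 = (1/(-74) + 11/2)**2 = (-1/74 + 11/2)**2 = (203/37)**2 = 41209/1369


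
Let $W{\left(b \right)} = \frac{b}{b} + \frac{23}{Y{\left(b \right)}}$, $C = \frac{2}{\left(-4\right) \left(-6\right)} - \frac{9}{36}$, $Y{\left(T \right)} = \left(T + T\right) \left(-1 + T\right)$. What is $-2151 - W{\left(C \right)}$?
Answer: $- \frac{15478}{7} \approx -2211.1$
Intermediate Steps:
$Y{\left(T \right)} = 2 T \left(-1 + T\right)$
$C = - \frac{1}{6}$ ($C = \frac{2}{24} - \frac{1}{4} = 2 \cdot \frac{1}{24} - \frac{1}{4} = \frac{1}{12} - \frac{1}{4} = - \frac{1}{6} \approx -0.16667$)
$W{\left(b \right)} = 1 + \frac{23}{2 b \left(-1 + b\right)}$ ($W{\left(b \right)} = \frac{b}{b} + \frac{23}{2 b \left(-1 + b\right)} = 1 + 23 \frac{1}{2 b \left(-1 + b\right)} = 1 + \frac{23}{2 b \left(-1 + b\right)}$)
$-2151 - W{\left(C \right)} = -2151 - \frac{\frac{23}{2} - \frac{-1 - \frac{1}{6}}{6}}{\left(- \frac{1}{6}\right) \left(-1 - \frac{1}{6}\right)} = -2151 - - \frac{6 \left(\frac{23}{2} - - \frac{7}{36}\right)}{- \frac{7}{6}} = -2151 - \left(-6\right) \left(- \frac{6}{7}\right) \left(\frac{23}{2} + \frac{7}{36}\right) = -2151 - \left(-6\right) \left(- \frac{6}{7}\right) \frac{421}{36} = -2151 - \frac{421}{7} = - \frac{15478}{7}$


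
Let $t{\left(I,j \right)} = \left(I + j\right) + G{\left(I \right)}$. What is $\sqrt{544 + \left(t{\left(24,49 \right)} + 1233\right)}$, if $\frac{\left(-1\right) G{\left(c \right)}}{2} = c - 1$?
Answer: $2 \sqrt{451} \approx 42.474$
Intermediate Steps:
$G{\left(c \right)} = 2 - 2 c$ ($G{\left(c \right)} = - 2 \left(c - 1\right) = - 2 \left(-1 + c\right) = 2 - 2 c$)
$t{\left(I,j \right)} = 2 + j - I$ ($t{\left(I,j \right)} = \left(I + j\right) - \left(-2 + 2 I\right) = 2 + j - I$)
$\sqrt{544 + \left(t{\left(24,49 \right)} + 1233\right)} = \sqrt{544 + \left(\left(2 + 49 - 24\right) + 1233\right)} = \sqrt{544 + \left(27 + 1233\right)} = \sqrt{544 + 1260} = \sqrt{1804} = 2 \sqrt{451}$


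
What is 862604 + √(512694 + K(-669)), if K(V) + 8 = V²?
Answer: 862604 + √960247 ≈ 8.6358e+5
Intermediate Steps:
K(V) = -8 + V²
862604 + √(512694 + K(-669)) = 862604 + √(512694 + (-8 + (-669)²)) = 862604 + √(512694 + (-8 + 447561)) = 862604 + √(512694 + 447553) = 862604 + √960247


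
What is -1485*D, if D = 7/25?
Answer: -2079/5 ≈ -415.80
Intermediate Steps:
D = 7/25 (D = 7*(1/25) = 7/25 ≈ 0.28000)
-1485*D = -1485*7/25 = -2079/5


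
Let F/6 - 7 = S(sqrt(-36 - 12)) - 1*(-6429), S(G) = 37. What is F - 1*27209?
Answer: 11629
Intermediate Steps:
F = 38838 (F = 42 + 6*(37 - 1*(-6429)) = 42 + 6*(37 + 6429) = 42 + 6*6466 = 42 + 38796 = 38838)
F - 1*27209 = 38838 - 1*27209 = 38838 - 27209 = 11629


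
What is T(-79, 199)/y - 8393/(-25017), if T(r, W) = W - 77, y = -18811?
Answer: 154828649/470594787 ≈ 0.32901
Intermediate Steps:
T(r, W) = -77 + W
T(-79, 199)/y - 8393/(-25017) = (-77 + 199)/(-18811) - 8393/(-25017) = 122*(-1/18811) - 8393*(-1/25017) = -122/18811 + 8393/25017 = 154828649/470594787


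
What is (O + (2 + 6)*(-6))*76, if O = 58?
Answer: 760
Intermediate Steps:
(O + (2 + 6)*(-6))*76 = (58 + (2 + 6)*(-6))*76 = (58 + 8*(-6))*76 = (58 - 48)*76 = 10*76 = 760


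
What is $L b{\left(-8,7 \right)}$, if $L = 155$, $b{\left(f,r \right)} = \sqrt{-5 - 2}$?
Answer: $155 i \sqrt{7} \approx 410.09 i$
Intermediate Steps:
$b{\left(f,r \right)} = i \sqrt{7}$ ($b{\left(f,r \right)} = \sqrt{-7} = i \sqrt{7}$)
$L b{\left(-8,7 \right)} = 155 i \sqrt{7}$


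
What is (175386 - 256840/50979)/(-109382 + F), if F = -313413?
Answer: -8940746054/21553666305 ≈ -0.41481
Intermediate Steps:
(175386 - 256840/50979)/(-109382 + F) = (175386 - 256840/50979)/(-109382 - 313413) = (175386 - 256840*1/50979)/(-422795) = (175386 - 256840/50979)*(-1/422795) = (8940746054/50979)*(-1/422795) = -8940746054/21553666305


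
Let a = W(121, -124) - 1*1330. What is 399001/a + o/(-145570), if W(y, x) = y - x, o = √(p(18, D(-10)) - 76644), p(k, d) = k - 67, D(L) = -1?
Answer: -12871/35 - I*√76693/145570 ≈ -367.74 - 0.0019024*I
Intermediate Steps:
p(k, d) = -67 + k
o = I*√76693 (o = √((-67 + 18) - 76644) = √(-49 - 76644) = √(-76693) = I*√76693 ≈ 276.94*I)
a = -1085 (a = (121 - 1*(-124)) - 1*1330 = (121 + 124) - 1330 = 245 - 1330 = -1085)
399001/a + o/(-145570) = 399001/(-1085) + (I*√76693)/(-145570) = 399001*(-1/1085) + (I*√76693)*(-1/145570) = -12871/35 - I*√76693/145570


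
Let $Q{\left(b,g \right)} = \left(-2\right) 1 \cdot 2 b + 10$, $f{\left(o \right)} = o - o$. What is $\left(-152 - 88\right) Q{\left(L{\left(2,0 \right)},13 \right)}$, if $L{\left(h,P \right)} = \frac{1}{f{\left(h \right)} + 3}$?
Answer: $-2080$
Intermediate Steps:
$f{\left(o \right)} = 0$
$L{\left(h,P \right)} = \frac{1}{3}$ ($L{\left(h,P \right)} = \frac{1}{0 + 3} = \frac{1}{3}$)
$Q{\left(b,g \right)} = 10 - 4 b$ ($Q{\left(b,g \right)} = \left(-2\right) 2 b + 10 = - 4 b + 10 = 10 - 4 b$)
$\left(-152 - 88\right) Q{\left(L{\left(2,0 \right)},13 \right)} = \left(-152 - 88\right) \left(10 - \frac{4}{3}\right) = - 240 \left(10 - \frac{4}{3}\right) = \left(-240\right) \frac{26}{3} = -2080$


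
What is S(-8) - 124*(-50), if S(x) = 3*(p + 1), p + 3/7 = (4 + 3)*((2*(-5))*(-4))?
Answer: 49292/7 ≈ 7041.7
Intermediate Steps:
p = 1957/7 (p = -3/7 + (4 + 3)*((2*(-5))*(-4)) = -3/7 + 7*(-10*(-4)) = -3/7 + 7*40 = -3/7 + 280 = 1957/7 ≈ 279.57)
S(x) = 5892/7 (S(x) = 3*(1957/7 + 1) = 3*(1964/7) = 5892/7)
S(-8) - 124*(-50) = 5892/7 - 124*(-50) = 5892/7 + 6200 = 49292/7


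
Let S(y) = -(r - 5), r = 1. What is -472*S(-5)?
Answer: -1888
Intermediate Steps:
S(y) = 4 (S(y) = -(1 - 5) = -1*(-4) = 4)
-472*S(-5) = -472*4 = -1888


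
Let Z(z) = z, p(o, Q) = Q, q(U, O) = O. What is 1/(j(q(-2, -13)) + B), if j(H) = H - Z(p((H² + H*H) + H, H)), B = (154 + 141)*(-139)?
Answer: -1/41005 ≈ -2.4387e-5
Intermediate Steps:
B = -41005 (B = 295*(-139) = -41005)
j(H) = 0 (j(H) = H - H = 0)
1/(j(q(-2, -13)) + B) = 1/(0 - 41005) = 1/(-41005) = -1/41005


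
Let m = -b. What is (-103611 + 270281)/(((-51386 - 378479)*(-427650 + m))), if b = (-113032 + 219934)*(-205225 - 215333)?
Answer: -16667/1932589803778509 ≈ -8.6242e-12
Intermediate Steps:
b = -44958491316 (b = 106902*(-420558) = -44958491316)
m = 44958491316 (m = -1*(-44958491316) = 44958491316)
(-103611 + 270281)/(((-51386 - 378479)*(-427650 + m))) = (-103611 + 270281)/(((-51386 - 378479)*(-427650 + 44958491316))) = 166670/((-429865*44958063666)) = 166670/(-19325898037785090) = 166670*(-1/19325898037785090) = -16667/1932589803778509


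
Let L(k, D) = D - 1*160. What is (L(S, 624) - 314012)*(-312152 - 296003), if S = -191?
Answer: 190685783940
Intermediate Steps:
L(k, D) = -160 + D (L(k, D) = D - 160 = -160 + D)
(L(S, 624) - 314012)*(-312152 - 296003) = ((-160 + 624) - 314012)*(-312152 - 296003) = (464 - 314012)*(-608155) = -313548*(-608155) = 190685783940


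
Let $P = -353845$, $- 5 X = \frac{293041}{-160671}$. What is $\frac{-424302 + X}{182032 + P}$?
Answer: $\frac{48694977167}{19718118945} \approx 2.4696$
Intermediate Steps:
$X = \frac{41863}{114765}$ ($X = - \frac{293041 \frac{1}{-160671}}{5} = - \frac{293041 \left(- \frac{1}{160671}\right)}{5} = \left(- \frac{1}{5}\right) \left(- \frac{41863}{22953}\right) = \frac{41863}{114765} \approx 0.36477$)
$\frac{-424302 + X}{182032 + P} = \frac{-424302 + \frac{41863}{114765}}{182032 - 353845} = - \frac{48694977167}{114765 \left(-171813\right)} = \left(- \frac{48694977167}{114765}\right) \left(- \frac{1}{171813}\right) = \frac{48694977167}{19718118945}$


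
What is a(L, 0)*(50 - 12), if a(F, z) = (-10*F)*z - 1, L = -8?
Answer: -38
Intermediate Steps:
a(F, z) = -1 - 10*F*z (a(F, z) = -10*F*z - 1 = -1 - 10*F*z)
a(L, 0)*(50 - 12) = (-1 - 10*(-8)*0)*(50 - 12) = (-1 + 0)*38 = -1*38 = -38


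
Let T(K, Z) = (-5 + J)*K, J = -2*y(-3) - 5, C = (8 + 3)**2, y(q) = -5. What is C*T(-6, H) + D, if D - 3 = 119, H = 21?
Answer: 122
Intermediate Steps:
D = 122 (D = 3 + 119 = 122)
C = 121 (C = 11**2 = 121)
J = 5 (J = -2*(-5) - 5 = 10 - 5 = 5)
T(K, Z) = 0 (T(K, Z) = (-5 + 5)*K = 0*K = 0)
C*T(-6, H) + D = 121*0 + 122 = 0 + 122 = 122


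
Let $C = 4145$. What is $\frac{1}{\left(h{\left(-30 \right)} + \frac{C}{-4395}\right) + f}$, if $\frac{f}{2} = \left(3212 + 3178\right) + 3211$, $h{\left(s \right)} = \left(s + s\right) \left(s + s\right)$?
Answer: $\frac{879}{20042129} \approx 4.3858 \cdot 10^{-5}$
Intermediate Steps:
$h{\left(s \right)} = 4 s^{2}$ ($h{\left(s \right)} = 2 s 2 s = 4 s^{2}$)
$f = 19202$ ($f = 2 \left(\left(3212 + 3178\right) + 3211\right) = 2 \left(6390 + 3211\right) = 2 \cdot 9601 = 19202$)
$\frac{1}{\left(h{\left(-30 \right)} + \frac{C}{-4395}\right) + f} = \frac{1}{\left(4 \left(-30\right)^{2} + \frac{4145}{-4395}\right) + 19202} = \frac{1}{\left(4 \cdot 900 + 4145 \left(- \frac{1}{4395}\right)\right) + 19202} = \frac{1}{\left(3600 - \frac{829}{879}\right) + 19202} = \frac{1}{\frac{3163571}{879} + 19202} = \frac{1}{\frac{20042129}{879}} = \frac{879}{20042129}$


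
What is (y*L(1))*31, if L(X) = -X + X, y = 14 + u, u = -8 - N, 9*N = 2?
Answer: 0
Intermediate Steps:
N = 2/9 (N = (⅑)*2 = 2/9 ≈ 0.22222)
u = -74/9 (u = -8 - 1*2/9 = -8 - 2/9 = -74/9 ≈ -8.2222)
y = 52/9 (y = 14 - 74/9 = 52/9 ≈ 5.7778)
L(X) = 0
(y*L(1))*31 = ((52/9)*0)*31 = 0*31 = 0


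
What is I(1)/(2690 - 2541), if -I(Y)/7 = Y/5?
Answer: -7/745 ≈ -0.0093960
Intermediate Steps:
I(Y) = -7*Y/5
I(1)/(2690 - 2541) = (-7/5*1)/(2690 - 2541) = -7/5/149 = -7/5*1/149 = -7/745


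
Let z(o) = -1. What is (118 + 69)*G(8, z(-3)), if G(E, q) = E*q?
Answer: -1496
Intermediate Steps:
(118 + 69)*G(8, z(-3)) = (118 + 69)*(8*(-1)) = 187*(-8) = -1496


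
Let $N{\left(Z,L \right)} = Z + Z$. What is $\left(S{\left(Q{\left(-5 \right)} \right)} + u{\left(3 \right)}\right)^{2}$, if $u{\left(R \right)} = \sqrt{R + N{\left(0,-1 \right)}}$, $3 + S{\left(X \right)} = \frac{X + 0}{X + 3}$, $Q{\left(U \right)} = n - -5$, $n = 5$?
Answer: $\frac{1348}{169} - \frac{58 \sqrt{3}}{13} \approx 0.24872$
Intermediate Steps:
$N{\left(Z,L \right)} = 2 Z$
$Q{\left(U \right)} = 10$ ($Q{\left(U \right)} = 5 - -5 = 5 + 5 = 10$)
$S{\left(X \right)} = -3 + \frac{X}{3 + X}$ ($S{\left(X \right)} = -3 + \frac{X + 0}{X + 3} = -3 + \frac{X}{3 + X}$)
$u{\left(R \right)} = \sqrt{R}$ ($u{\left(R \right)} = \sqrt{R + 2 \cdot 0} = \sqrt{R + 0} = \sqrt{R}$)
$\left(S{\left(Q{\left(-5 \right)} \right)} + u{\left(3 \right)}\right)^{2} = \left(\frac{-9 - 20}{3 + 10} + \sqrt{3}\right)^{2} = \left(\frac{-9 - 20}{13} + \sqrt{3}\right)^{2} = \left(\frac{1}{13} \left(-29\right) + \sqrt{3}\right)^{2} = \left(- \frac{29}{13} + \sqrt{3}\right)^{2}$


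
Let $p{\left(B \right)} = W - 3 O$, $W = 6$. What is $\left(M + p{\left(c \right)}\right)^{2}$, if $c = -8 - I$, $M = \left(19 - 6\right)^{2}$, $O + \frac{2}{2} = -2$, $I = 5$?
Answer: $33856$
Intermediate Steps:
$O = -3$ ($O = -1 - 2 = -3$)
$M = 169$ ($M = 13^{2} = 169$)
$c = -13$ ($c = -8 - 5 = -13$)
$p{\left(B \right)} = 15$ ($p{\left(B \right)} = 6 - -9 = 6 + 9 = 15$)
$\left(M + p{\left(c \right)}\right)^{2} = \left(169 + 15\right)^{2} = 184^{2} = 33856$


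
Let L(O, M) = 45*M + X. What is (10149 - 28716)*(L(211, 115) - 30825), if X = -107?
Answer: 478230219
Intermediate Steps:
L(O, M) = -107 + 45*M (L(O, M) = 45*M - 107 = -107 + 45*M)
(10149 - 28716)*(L(211, 115) - 30825) = (10149 - 28716)*((-107 + 45*115) - 30825) = -18567*((-107 + 5175) - 30825) = -18567*(5068 - 30825) = -18567*(-25757) = 478230219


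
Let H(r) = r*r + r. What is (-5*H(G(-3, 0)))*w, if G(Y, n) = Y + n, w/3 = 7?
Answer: -630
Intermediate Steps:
w = 21 (w = 3*7 = 21)
H(r) = r + r**2 (H(r) = r**2 + r = r + r**2)
(-5*H(G(-3, 0)))*w = -5*(-3 + 0)*(1 + (-3 + 0))*21 = -(-15)*(1 - 3)*21 = -(-15)*(-2)*21 = -5*6*21 = -30*21 = -630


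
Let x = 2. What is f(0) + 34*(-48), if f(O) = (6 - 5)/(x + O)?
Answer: -3263/2 ≈ -1631.5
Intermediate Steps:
f(O) = 1/(2 + O) (f(O) = (6 - 5)/(2 + O) = 1/(2 + O))
f(0) + 34*(-48) = 1/(2 + 0) + 34*(-48) = 1/2 - 1632 = ½ - 1632 = -3263/2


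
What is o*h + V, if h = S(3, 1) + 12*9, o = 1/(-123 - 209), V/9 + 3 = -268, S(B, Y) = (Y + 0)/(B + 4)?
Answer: -5668993/2324 ≈ -2439.3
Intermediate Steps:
S(B, Y) = Y/(4 + B)
V = -2439 (V = -27 + 9*(-268) = -27 - 2412 = -2439)
o = -1/332 (o = 1/(-332) = -1/332 ≈ -0.0030120)
h = 757/7 (h = 1/(4 + 3) + 12*9 = 1/7 + 108 = 1*(⅐) + 108 = ⅐ + 108 = 757/7 ≈ 108.14)
o*h + V = -1/332*757/7 - 2439 = -757/2324 - 2439 = -5668993/2324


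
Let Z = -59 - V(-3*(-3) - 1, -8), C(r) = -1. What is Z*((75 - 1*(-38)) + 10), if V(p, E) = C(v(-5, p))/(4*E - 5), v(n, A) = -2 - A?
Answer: -268632/37 ≈ -7260.3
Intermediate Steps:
V(p, E) = -1/(-5 + 4*E) (V(p, E) = -1/(4*E - 5) = -1/(-5 + 4*E))
Z = -2184/37 (Z = -59 - (-1)/(-5 + 4*(-8)) = -59 - (-1)/(-5 - 32) = -59 - (-1)/(-37) = -59 - (-1)*(-1)/37 = -59 - 1*1/37 = -59 - 1/37 = -2184/37 ≈ -59.027)
Z*((75 - 1*(-38)) + 10) = -2184*((75 - 1*(-38)) + 10)/37 = -2184*((75 + 38) + 10)/37 = -2184*(113 + 10)/37 = -2184/37*123 = -268632/37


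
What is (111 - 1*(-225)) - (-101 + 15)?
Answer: 422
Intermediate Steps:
(111 - 1*(-225)) - (-101 + 15) = (111 + 225) - 1*(-86) = 336 + 86 = 422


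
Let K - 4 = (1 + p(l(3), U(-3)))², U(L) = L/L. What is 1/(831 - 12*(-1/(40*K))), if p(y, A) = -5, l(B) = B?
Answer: 200/166203 ≈ 0.0012033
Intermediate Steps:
U(L) = 1
K = 20 (K = 4 + (1 - 5)² = 4 + (-4)² = 4 + 16 = 20)
1/(831 - 12*(-1/(40*K))) = 1/(831 - 12/(-8*5*20)) = 1/(831 - 12/((-40*20))) = 1/(831 - 12/(-800)) = 1/(831 - 12*(-1/800)) = 1/(831 + 3/200) = 1/(166203/200) = 200/166203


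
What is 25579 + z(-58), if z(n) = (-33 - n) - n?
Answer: 25662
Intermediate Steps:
z(n) = -33 - 2*n
25579 + z(-58) = 25579 + (-33 - 2*(-58)) = 25579 + (-33 + 116) = 25579 + 83 = 25662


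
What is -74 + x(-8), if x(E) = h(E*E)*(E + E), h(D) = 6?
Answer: -170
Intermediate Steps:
x(E) = 12*E (x(E) = 6*(E + E) = 6*(2*E) = 12*E)
-74 + x(-8) = -74 + 12*(-8) = -74 - 96 = -170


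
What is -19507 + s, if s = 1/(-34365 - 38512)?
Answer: -1421611640/72877 ≈ -19507.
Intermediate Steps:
s = -1/72877 (s = 1/(-72877) = -1/72877 ≈ -1.3722e-5)
-19507 + s = -19507 - 1/72877 = -1421611640/72877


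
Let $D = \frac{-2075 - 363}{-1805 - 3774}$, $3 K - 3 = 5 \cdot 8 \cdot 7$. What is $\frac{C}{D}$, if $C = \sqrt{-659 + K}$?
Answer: $\frac{61369 i \sqrt{42}}{7314} \approx 54.377 i$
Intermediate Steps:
$K = \frac{283}{3}$ ($K = 1 + \frac{5 \cdot 8 \cdot 7}{3} = 1 + \frac{40 \cdot 7}{3} = 1 + \frac{1}{3} \cdot 280 = 1 + \frac{280}{3} = \frac{283}{3} \approx 94.333$)
$C = \frac{11 i \sqrt{42}}{3}$ ($C = \sqrt{-659 + \frac{283}{3}} = \sqrt{- \frac{1694}{3}} = \frac{11 i \sqrt{42}}{3} \approx 23.763 i$)
$D = \frac{2438}{5579}$ ($D = - \frac{2438}{-5579} = \left(-2438\right) \left(- \frac{1}{5579}\right) = \frac{2438}{5579} \approx 0.437$)
$\frac{C}{D} = \frac{\frac{11}{3} i \sqrt{42}}{\frac{2438}{5579}} = \frac{11 i \sqrt{42}}{3} \cdot \frac{5579}{2438} = \frac{61369 i \sqrt{42}}{7314}$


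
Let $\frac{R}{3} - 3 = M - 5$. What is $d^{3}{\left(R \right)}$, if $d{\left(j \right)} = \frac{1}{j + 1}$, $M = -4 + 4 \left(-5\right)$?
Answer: $- \frac{1}{456533} \approx -2.1904 \cdot 10^{-6}$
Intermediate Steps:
$M = -24$ ($M = -4 - 20 = -24$)
$R = -78$ ($R = 9 + 3 \left(-24 - 5\right) = 9 + 3 \left(-29\right) = 9 - 87 = -78$)
$d{\left(j \right)} = \frac{1}{1 + j}$
$d^{3}{\left(R \right)} = \left(\frac{1}{1 - 78}\right)^{3} = \left(\frac{1}{-77}\right)^{3} = \left(- \frac{1}{77}\right)^{3} = - \frac{1}{456533}$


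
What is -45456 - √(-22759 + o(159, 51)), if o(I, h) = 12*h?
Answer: -45456 - I*√22147 ≈ -45456.0 - 148.82*I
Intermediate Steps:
-45456 - √(-22759 + o(159, 51)) = -45456 - √(-22759 + 12*51) = -45456 - √(-22759 + 612) = -45456 - √(-22147) = -45456 - I*√22147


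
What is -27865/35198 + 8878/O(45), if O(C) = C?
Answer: 311233919/1583910 ≈ 196.50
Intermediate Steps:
-27865/35198 + 8878/O(45) = -27865/35198 + 8878/45 = 311233919/1583910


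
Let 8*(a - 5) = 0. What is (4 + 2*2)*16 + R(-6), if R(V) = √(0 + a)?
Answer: 128 + √5 ≈ 130.24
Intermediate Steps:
a = 5 (a = 5 + (⅛)*0 = 5 + 0 = 5)
R(V) = √5 (R(V) = √(0 + 5) = √5)
(4 + 2*2)*16 + R(-6) = (4 + 2*2)*16 + √5 = (4 + 4)*16 + √5 = 8*16 + √5 = 128 + √5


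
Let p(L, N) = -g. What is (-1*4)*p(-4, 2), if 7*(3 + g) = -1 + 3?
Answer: -76/7 ≈ -10.857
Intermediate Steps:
g = -19/7 (g = -3 + (-1 + 3)/7 = -3 + (⅐)*2 = -3 + 2/7 = -19/7 ≈ -2.7143)
p(L, N) = 19/7 (p(L, N) = -1*(-19/7) = 19/7)
(-1*4)*p(-4, 2) = -1*4*(19/7) = -4*19/7 = -76/7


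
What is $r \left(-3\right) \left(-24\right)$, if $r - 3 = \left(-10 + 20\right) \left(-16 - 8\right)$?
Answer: $-17064$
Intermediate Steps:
$r = -237$ ($r = 3 + \left(-10 + 20\right) \left(-16 - 8\right) = 3 + 10 \left(-24\right) = 3 - 240 = -237$)
$r \left(-3\right) \left(-24\right) = \left(-237\right) \left(-3\right) \left(-24\right) = 711 \left(-24\right) = -17064$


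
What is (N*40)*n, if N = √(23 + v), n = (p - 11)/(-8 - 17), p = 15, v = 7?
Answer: -32*√30/5 ≈ -35.054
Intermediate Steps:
n = -4/25 (n = (15 - 11)/(-8 - 17) = 4/(-25) = 4*(-1/25) = -4/25 ≈ -0.16000)
N = √30 (N = √(23 + 7) = √30 ≈ 5.4772)
(N*40)*n = (√30*40)*(-4/25) = (40*√30)*(-4/25) = -32*√30/5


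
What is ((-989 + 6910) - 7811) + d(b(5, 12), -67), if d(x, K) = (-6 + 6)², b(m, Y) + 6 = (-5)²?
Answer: -1890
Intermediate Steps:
b(m, Y) = 19 (b(m, Y) = -6 + (-5)² = -6 + 25 = 19)
d(x, K) = 0 (d(x, K) = 0² = 0)
((-989 + 6910) - 7811) + d(b(5, 12), -67) = ((-989 + 6910) - 7811) + 0 = (5921 - 7811) + 0 = -1890 + 0 = -1890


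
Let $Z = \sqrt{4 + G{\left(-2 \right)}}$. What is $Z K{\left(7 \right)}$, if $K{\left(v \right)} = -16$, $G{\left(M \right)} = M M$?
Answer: $- 32 \sqrt{2} \approx -45.255$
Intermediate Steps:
$G{\left(M \right)} = M^{2}$
$Z = 2 \sqrt{2}$ ($Z = \sqrt{4 + \left(-2\right)^{2}} = \sqrt{4 + 4} = \sqrt{8} = 2 \sqrt{2} \approx 2.8284$)
$Z K{\left(7 \right)} = 2 \sqrt{2} \left(-16\right) = - 32 \sqrt{2}$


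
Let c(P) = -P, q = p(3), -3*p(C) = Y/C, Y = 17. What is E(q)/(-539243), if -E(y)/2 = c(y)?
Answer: 34/4853187 ≈ 7.0057e-6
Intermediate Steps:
p(C) = -17/(3*C)
q = -17/9 (q = -17/3/3 = -17/3*⅓ = -17/9 ≈ -1.8889)
E(y) = 2*y (E(y) = -(-2)*y = 2*y)
E(q)/(-539243) = (2*(-17/9))/(-539243) = -34/9*(-1/539243) = 34/4853187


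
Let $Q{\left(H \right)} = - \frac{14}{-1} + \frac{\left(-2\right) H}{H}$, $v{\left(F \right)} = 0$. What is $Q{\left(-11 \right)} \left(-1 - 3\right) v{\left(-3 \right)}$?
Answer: $0$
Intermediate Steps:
$Q{\left(H \right)} = 12$ ($Q{\left(H \right)} = \left(-14\right) \left(-1\right) - 2 = 14 - 2 = 12$)
$Q{\left(-11 \right)} \left(-1 - 3\right) v{\left(-3 \right)} = 12 \left(-1 - 3\right) 0 = 12 \left(\left(-4\right) 0\right) = 12 \cdot 0 = 0$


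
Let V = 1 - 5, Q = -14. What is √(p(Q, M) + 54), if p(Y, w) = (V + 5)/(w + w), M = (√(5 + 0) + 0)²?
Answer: √5410/10 ≈ 7.3553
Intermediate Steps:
M = 5 (M = (√5 + 0)² = (√5)² = 5)
V = -4
p(Y, w) = 1/(2*w) (p(Y, w) = (-4 + 5)/(w + w) = 1/(2*w))
√(p(Q, M) + 54) = √((½)/5 + 54) = √((½)*(⅕) + 54) = √(⅒ + 54) = √(541/10) = √5410/10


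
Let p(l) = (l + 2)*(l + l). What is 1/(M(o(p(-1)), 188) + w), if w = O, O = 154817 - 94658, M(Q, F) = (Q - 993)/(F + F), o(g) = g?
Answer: 376/22618789 ≈ 1.6623e-5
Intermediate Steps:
p(l) = 2*l*(2 + l) (p(l) = (2 + l)*(2*l) = 2*l*(2 + l))
M(Q, F) = (-993 + Q)/(2*F) (M(Q, F) = (-993 + Q)/((2*F)) = (-993 + Q)*(1/(2*F)) = (-993 + Q)/(2*F))
O = 60159
w = 60159
1/(M(o(p(-1)), 188) + w) = 1/((½)*(-993 + 2*(-1)*(2 - 1))/188 + 60159) = 1/((½)*(1/188)*(-993 + 2*(-1)*1) + 60159) = 1/((½)*(1/188)*(-993 - 2) + 60159) = 1/((½)*(1/188)*(-995) + 60159) = 1/(-995/376 + 60159) = 1/(22618789/376) = 376/22618789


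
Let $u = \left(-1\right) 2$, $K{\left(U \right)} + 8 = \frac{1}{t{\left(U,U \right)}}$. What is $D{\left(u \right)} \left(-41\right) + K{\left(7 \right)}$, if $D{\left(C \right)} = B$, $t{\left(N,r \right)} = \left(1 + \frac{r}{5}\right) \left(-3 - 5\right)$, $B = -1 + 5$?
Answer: $- \frac{16517}{96} \approx -172.05$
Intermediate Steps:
$B = 4$
$t{\left(N,r \right)} = -8 - \frac{8 r}{5}$ ($t{\left(N,r \right)} = \left(1 + r \frac{1}{5}\right) \left(-8\right) = \left(1 + \frac{r}{5}\right) \left(-8\right) = -8 - \frac{8 r}{5}$)
$K{\left(U \right)} = -8 + \frac{1}{-8 - \frac{8 U}{5}}$
$u = -2$
$D{\left(C \right)} = 4$
$D{\left(u \right)} \left(-41\right) + K{\left(7 \right)} = 4 \left(-41\right) + \frac{-325 - 448}{8 \left(5 + 7\right)} = -164 + \frac{-325 - 448}{8 \cdot 12} = -164 + \frac{1}{8} \cdot \frac{1}{12} \left(-773\right) = -164 - \frac{773}{96} = - \frac{16517}{96}$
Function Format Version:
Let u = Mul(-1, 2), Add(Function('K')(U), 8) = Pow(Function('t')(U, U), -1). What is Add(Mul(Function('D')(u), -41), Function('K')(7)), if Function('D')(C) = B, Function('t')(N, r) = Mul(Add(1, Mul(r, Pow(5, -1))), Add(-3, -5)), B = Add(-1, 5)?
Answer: Rational(-16517, 96) ≈ -172.05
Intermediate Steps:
B = 4
Function('t')(N, r) = Add(-8, Mul(Rational(-8, 5), r)) (Function('t')(N, r) = Mul(Add(1, Mul(r, Rational(1, 5))), -8) = Mul(Add(1, Mul(Rational(1, 5), r)), -8) = Add(-8, Mul(Rational(-8, 5), r)))
Function('K')(U) = Add(-8, Pow(Add(-8, Mul(Rational(-8, 5), U)), -1))
u = -2
Function('D')(C) = 4
Add(Mul(Function('D')(u), -41), Function('K')(7)) = Add(Mul(4, -41), Mul(Rational(1, 8), Pow(Add(5, 7), -1), Add(-325, Mul(-64, 7)))) = Add(-164, Mul(Rational(1, 8), Pow(12, -1), Add(-325, -448))) = Add(-164, Mul(Rational(1, 8), Rational(1, 12), -773)) = Add(-164, Rational(-773, 96)) = Rational(-16517, 96)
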